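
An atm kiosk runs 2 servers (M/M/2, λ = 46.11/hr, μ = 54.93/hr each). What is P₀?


a = λ/μ = 46.11/54.93 = 0.8394; ρ = a/c = 0.4197
Σ_{k=0}^{1} a^k/k! (terms k=0..1) = 1.00000 + 0.83943 = 1.83943
Tail: a^2/(2!(1−ρ)) = 0.70465/(2·0.5803) = 0.60716
P₀ = 1/(1.83943 + 0.60716) = 1/2.44659 = 0.408732

Final: 0.408732


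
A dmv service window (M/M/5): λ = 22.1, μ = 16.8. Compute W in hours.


a = 1.3155; ρ = 0.2631; P₀ = 0.268137
Lq = P₀·a^c·ρ/(c!(1−ρ)²) = 0.004265
Wq = Lq/λ = 0.004265/22.1 = 0.0001930 hr
W = Wq + 1/μ = 0.0001930 + 0.05952 = 0.05972 hr

Final: 0.05972 hr


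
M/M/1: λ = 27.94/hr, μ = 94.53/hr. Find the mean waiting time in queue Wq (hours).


ρ = 27.94/94.53 = 0.2956
Wq = ρ/(μ−λ) = 0.2956/(94.53 − 27.94) = 0.2956/66.59 = 0.004439 hr

Final: 0.004439 hr


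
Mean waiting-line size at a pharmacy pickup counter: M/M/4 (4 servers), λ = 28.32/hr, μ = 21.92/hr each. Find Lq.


a = λ/μ = 1.2920; ρ = a/4 = 0.3230
P₀ = 0.273413
Lq = P₀·a^c·ρ / (c!·(1−ρ)²) = 0.273413·2.78619·0.3230/(24·0.45834)
= 0.02237

Final: 0.02237


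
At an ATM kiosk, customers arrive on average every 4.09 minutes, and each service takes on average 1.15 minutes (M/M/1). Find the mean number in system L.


λ = 60/4.09 = 14.6699 /hr
μ = 60/1.15 = 52.1739 /hr
ρ = λ/μ = 14.6699/52.1739 = 0.2812
L = ρ/(1−ρ) = 0.2812/0.7188 = 0.3912

Final: 0.3912


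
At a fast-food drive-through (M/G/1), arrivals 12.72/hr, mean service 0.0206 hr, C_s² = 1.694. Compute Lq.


ρ = λ·E[S] = 12.72·0.0206 = 0.2620
Lq = ρ²(1+C_s²)/(2(1−ρ)) = 0.06866·(1+1.694)/(2·0.7380)
= 0.06866·2.6940/1.4759 = 0.12533

Final: 0.12533


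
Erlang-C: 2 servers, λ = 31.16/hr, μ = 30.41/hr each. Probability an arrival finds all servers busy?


a = λ/μ = 1.0247; ρ = a/2 = 0.5123
P₀ = 0.322461 (from M/M/c formula)
C(c,a) = [a^c/(c!(1−ρ))]·P₀ = [1.04993/(2·0.4877)]·0.322461
= 1.07648·0.322461 = 0.347124

Final: 0.347124


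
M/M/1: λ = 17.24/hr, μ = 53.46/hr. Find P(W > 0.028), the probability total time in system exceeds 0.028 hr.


W ~ Exponential(μ−λ) for M/M/1.
μ − λ = 53.46 − 17.24 = 36.2200
P(W > t) = e^{−(μ−λ)t} = e^{−1.0142} = 0.362707

Final: 0.362707


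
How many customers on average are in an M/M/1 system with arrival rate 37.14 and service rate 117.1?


ρ = λ/μ = 37.14/117.1 = 0.3172
L = ρ/(1−ρ) = 0.3172/(1 − 0.3172) = 0.3172/0.6828 = 0.4645

Final: 0.4645


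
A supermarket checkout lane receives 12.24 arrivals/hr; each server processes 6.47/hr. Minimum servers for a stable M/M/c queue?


Stability requires cμ > λ ⇔ c > λ/μ.
λ/μ = 12.24/6.47 = 1.8918
Minimum integer c = ⌊1.8918⌋ + 1 = 2
Check: 2·6.47 = 12.94 > 12.24, while 1·6.47 = 6.47 ≤ 12.24

Final: 2 servers


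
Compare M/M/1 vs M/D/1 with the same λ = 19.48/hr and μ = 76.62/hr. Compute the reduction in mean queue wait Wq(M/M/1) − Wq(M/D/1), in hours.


ρ = 19.48/76.62 = 0.2542
Wq(M/M/1) = ρ/(μ−λ) = 0.2542/57.14 = 0.004449 hr
Wq(M/D/1) = ρ/(2(μ−λ)) = 0.002225 hr
Savings = 0.004449 − 0.002225 = 0.002225 hr

Final: 0.002225 hr


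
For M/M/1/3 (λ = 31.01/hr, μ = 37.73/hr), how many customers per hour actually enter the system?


ρ = 0.8219; P_K = (1−ρ)ρ^3/(1−ρ^4) = 0.181876
λ_eff = λ(1 − P_K) = 31.01·(1 − 0.181876) = 31.01·0.818124 = 25.3700 /hr

Final: 25.3700 /hr


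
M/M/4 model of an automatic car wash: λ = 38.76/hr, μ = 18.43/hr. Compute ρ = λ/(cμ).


ρ = λ/(cμ) = 38.76/(4·18.43) = 38.76/73.72 = 0.5258

Final: 0.5258


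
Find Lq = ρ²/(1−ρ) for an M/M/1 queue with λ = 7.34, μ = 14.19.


ρ = 7.34/14.19 = 0.5173
Lq = ρ²/(1−ρ) = 0.2676/0.4827 = 0.5543

Final: 0.5543


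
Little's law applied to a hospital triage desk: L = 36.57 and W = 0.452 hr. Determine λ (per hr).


λ = L/W = 36.57/0.452 = 80.9071 /hr

Final: 80.9071 /hr


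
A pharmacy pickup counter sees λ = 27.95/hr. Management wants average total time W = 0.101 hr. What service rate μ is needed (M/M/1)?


W = 1/(μ−λ) ⇒ μ − λ = 1/W = 1/0.101 = 9.9010
μ = λ + 1/W = 27.95 + 9.9010 = 37.8510 per hr

Final: 37.8510 /hr


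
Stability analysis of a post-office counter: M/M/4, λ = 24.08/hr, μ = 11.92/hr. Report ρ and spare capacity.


Total capacity cμ = 4·11.92 = 47.68/hr
ρ = λ/(cμ) = 24.08/47.68 = 0.5050
Stable ⇔ ρ < 1: YES
Spare capacity = cμ − λ = 47.68 − 24.08 = 23.60/hr

Final: ρ = 0.5050; stable; margin = 23.60/hr


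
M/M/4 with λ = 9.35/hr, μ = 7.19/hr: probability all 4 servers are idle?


a = λ/μ = 9.35/7.19 = 1.3004; ρ = a/c = 0.3251
Σ_{k=0}^{3} a^k/k! (terms k=0..3) = 1.00000 + 1.30042 + 0.84554 + 0.36652 = 3.51248
Tail: a^4/(4!(1−ρ)) = 2.85977/(24·0.6749) = 0.17656
P₀ = 1/(3.51248 + 0.17656) = 1/3.68904 = 0.271074

Final: 0.271074


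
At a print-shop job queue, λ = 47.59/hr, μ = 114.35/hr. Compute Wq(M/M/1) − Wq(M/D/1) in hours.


ρ = 47.59/114.35 = 0.4162
Wq(M/M/1) = ρ/(μ−λ) = 0.4162/66.76 = 0.006234 hr
Wq(M/D/1) = ρ/(2(μ−λ)) = 0.003117 hr
Savings = 0.006234 − 0.003117 = 0.003117 hr

Final: 0.003117 hr


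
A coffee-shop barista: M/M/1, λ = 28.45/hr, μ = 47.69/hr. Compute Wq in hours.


ρ = 28.45/47.69 = 0.5966
Wq = ρ/(μ−λ) = 0.5966/(47.69 − 28.45) = 0.5966/19.24 = 0.03101 hr

Final: 0.03101 hr


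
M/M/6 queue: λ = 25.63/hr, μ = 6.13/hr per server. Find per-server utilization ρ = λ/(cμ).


ρ = λ/(cμ) = 25.63/(6·6.13) = 25.63/36.78 = 0.6968

Final: 0.6968


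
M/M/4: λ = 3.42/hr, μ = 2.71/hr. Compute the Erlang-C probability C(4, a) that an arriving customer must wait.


a = λ/μ = 1.2620; ρ = a/4 = 0.3155
P₀ = 0.281874 (from M/M/c formula)
C(c,a) = [a^c/(c!(1−ρ))]·P₀ = [2.53646/(24·0.6845)]·0.281874
= 0.15440·0.281874 = 0.043521

Final: 0.043521


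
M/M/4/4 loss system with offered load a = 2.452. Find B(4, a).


B(c,a) = (a^c/c!) / Σ_{k=0}^{c} a^k/k!
a^4/4! = 1.506158
Σ terms (k=0..4): 1.00000 + 2.45200 + 3.00615 + 2.45703 + 1.50616 = 10.421339
B = 1.506158/10.421339 = 0.144526

Final: 0.144526


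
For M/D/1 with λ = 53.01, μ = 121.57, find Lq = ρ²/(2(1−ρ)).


ρ = 53.01/121.57 = 0.4360
M/D/1: Lq = ρ²/(2(1−ρ)) = 0.1901/(2·0.5640) = 0.16857

Final: 0.16857


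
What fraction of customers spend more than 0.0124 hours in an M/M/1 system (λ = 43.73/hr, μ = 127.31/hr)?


W ~ Exponential(μ−λ) for M/M/1.
μ − λ = 127.31 − 43.73 = 83.5800
P(W > t) = e^{−(μ−λ)t} = e^{−1.0364} = 0.354732

Final: 0.354732


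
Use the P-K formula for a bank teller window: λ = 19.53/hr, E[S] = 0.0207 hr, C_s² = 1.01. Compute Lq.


ρ = λ·E[S] = 19.53·0.0207 = 0.4043
Lq = ρ²(1+C_s²)/(2(1−ρ)) = 0.1634·(1+1.01)/(2·0.5957)
= 0.1634·2.0100/1.1915 = 0.27572

Final: 0.27572


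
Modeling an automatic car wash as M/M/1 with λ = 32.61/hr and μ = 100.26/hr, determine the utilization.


ρ = λ/μ = 32.61/100.26 = 0.3253

Final: 0.3253


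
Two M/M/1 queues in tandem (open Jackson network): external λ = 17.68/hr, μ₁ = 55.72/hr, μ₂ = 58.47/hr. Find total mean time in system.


Each node sees arrival rate λ = 17.68/hr (tandem ⇒ throughput preserved).
W₁ = 1/(μ₁−λ) = 1/(55.72−17.68) = 0.02629 hr
W₂ = 1/(μ₂−λ) = 1/(58.47−17.68) = 0.02452 hr
W_total = W₁ + W₂ = 0.02629 + 0.02452 = 0.05080 hr

Final: 0.05080 hr


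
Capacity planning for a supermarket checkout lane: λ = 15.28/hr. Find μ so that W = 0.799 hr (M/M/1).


W = 1/(μ−λ) ⇒ μ − λ = 1/W = 1/0.799 = 1.2516
μ = λ + 1/W = 15.28 + 1.2516 = 16.5316 per hr

Final: 16.5316 /hr


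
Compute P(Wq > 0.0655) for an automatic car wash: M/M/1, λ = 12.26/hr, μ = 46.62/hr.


ρ = 12.26/46.62 = 0.2630
P(Wq > t) = ρ·e^{−(μ−λ)t} = 0.2630·e^{−2.2506}
= 0.2630·0.105338 = 0.027702

Final: 0.027702


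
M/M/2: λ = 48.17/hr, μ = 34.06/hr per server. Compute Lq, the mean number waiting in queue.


a = λ/μ = 1.4143; ρ = a/2 = 0.7071
P₀ = 0.171554
Lq = P₀·a^c·ρ / (c!·(1−ρ)²) = 0.171554·2.00016·0.7071/(2·0.08577)
= 1.41449

Final: 1.41449


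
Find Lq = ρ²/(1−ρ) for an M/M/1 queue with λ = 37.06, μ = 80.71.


ρ = 37.06/80.71 = 0.4592
Lq = ρ²/(1−ρ) = 0.2108/0.5408 = 0.3899

Final: 0.3899


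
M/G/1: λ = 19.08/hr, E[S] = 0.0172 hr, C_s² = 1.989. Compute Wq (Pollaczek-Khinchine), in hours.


ρ = λ·E[S] = 19.08·0.0172 = 0.3282
E[S²] = E[S]²(1+C_s²) = 0.0172²·(1+1.989) = 0.0008843
Wq = λ·E[S²]/(2(1−ρ)) = 19.08·0.0008843/(2·0.6718) = 0.01256 hr

Final: 0.01256 hr


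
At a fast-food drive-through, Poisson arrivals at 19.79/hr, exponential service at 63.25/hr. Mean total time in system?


W = 1/(μ−λ) = 1/(63.25 − 19.79) = 1/43.46 = 0.02301 hr

Final: 0.02301 hr


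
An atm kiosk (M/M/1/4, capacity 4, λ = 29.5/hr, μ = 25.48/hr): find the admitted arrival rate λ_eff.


ρ = 1.1578; P_K = (1−ρ)ρ^4/(1−ρ^5) = 0.262420
λ_eff = λ(1 − P_K) = 29.5·(1 − 0.262420) = 29.5·0.737580 = 21.7586 /hr

Final: 21.7586 /hr


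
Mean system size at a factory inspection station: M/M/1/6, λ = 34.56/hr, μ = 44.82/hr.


ρ = 34.56/44.82 = 0.7711
L = ρ[1 − (K+1)ρ^K + Kρ^(K+1)] / [(1−ρ)(1−ρ^(K+1))]
Numerator: 0.7711·(1 − 7·0.210190 + 6·0.162074) = 0.386403
Denominator: (0.2289)·(0.837926) = 0.191814
L = 0.386403/0.191814 = 2.0145

Final: 2.0145


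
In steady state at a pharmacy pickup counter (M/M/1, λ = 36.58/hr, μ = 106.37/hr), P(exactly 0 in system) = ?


ρ = 36.58/106.37 = 0.3439
P_n = (1−ρ)·ρ^n = (1 − 0.3439)·0.3439^0 = 0.6561·1.000000 = 0.656106

Final: 0.656106


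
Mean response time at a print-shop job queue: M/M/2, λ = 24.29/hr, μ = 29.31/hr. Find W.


a = 0.8287; ρ = 0.4144; P₀ = 0.414063
Lq = P₀·a^c·ρ/(c!(1−ρ)²) = 0.17179
Wq = Lq/λ = 0.17179/24.29 = 0.007072 hr
W = Wq + 1/μ = 0.007072 + 0.03412 = 0.04119 hr

Final: 0.04119 hr


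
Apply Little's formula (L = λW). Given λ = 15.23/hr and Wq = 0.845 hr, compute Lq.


Lq = λWq = 15.23·0.845 = 12.8694

Final: 12.8694


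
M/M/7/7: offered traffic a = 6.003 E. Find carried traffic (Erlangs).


B(7,6.003) = 0.185250 (Erlang-B)
Carried load = a(1 − B) = 6.003·(1 − 0.185250) = 6.003·0.814750 = 4.8909 E

Final: 4.8909 Erlangs


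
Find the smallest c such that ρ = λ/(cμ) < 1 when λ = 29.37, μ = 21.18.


Stability requires cμ > λ ⇔ c > λ/μ.
λ/μ = 29.37/21.18 = 1.3867
Minimum integer c = ⌊1.3867⌋ + 1 = 2
Check: 2·21.18 = 42.36 > 29.37, while 1·21.18 = 21.18 ≤ 29.37

Final: 2 servers


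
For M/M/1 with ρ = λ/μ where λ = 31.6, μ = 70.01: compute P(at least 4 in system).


ρ = 31.6/70.01 = 0.4514
P(N ≥ n) = ρ^n = 0.4514^4 = 0.041506

Final: 0.041506


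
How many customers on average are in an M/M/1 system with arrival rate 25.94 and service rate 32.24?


ρ = λ/μ = 25.94/32.24 = 0.8046
L = ρ/(1−ρ) = 0.8046/(1 − 0.8046) = 0.8046/0.1954 = 4.1175

Final: 4.1175


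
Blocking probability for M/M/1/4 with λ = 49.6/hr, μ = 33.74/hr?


ρ = λ/μ = 49.6/33.74 = 1.4701
P_K = (1−ρ)ρ^K/(1−ρ^(K+1)) = (-0.4701·4.670317)/(1 − 6.865671)
= -2.195354/-5.865671 = 0.374272

Final: 0.374272


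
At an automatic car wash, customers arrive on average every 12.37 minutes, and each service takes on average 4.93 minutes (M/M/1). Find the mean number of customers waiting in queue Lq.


λ = 60/12.37 = 4.8504 /hr
μ = 60/4.93 = 12.1704 /hr
ρ = λ/μ = 4.8504/12.1704 = 0.3985
Lq = ρ²/(1−ρ) = 0.1588/0.6015 = 0.2641

Final: 0.2641


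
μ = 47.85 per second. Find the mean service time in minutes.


Mean service time = 1/μ = 1/47.85 second = 0.02090 second
In minutes: 0.02090 × 0.0166667 = 0.0003483 min

Final: 0.0003483 min


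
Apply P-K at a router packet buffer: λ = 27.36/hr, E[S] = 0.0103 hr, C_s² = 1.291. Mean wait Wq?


ρ = λ·E[S] = 27.36·0.0103 = 0.2818
E[S²] = E[S]²(1+C_s²) = 0.0103²·(1+1.291) = 0.0002431
Wq = λ·E[S²]/(2(1−ρ)) = 27.36·0.0002431/(2·0.7182) = 0.004630 hr

Final: 0.004630 hr


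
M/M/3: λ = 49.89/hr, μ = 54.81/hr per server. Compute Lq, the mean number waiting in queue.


a = λ/μ = 0.9102; ρ = a/3 = 0.3034
P₀ = 0.399211
Lq = P₀·a^c·ρ / (c!·(1−ρ)²) = 0.399211·0.75416·0.3034/(6·0.48524)
= 0.03138

Final: 0.03138


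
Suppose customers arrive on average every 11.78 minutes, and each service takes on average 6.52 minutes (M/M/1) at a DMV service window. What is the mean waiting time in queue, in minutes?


λ = 60/11.78 = 5.0934 /hr
μ = 60/6.52 = 9.2025 /hr
ρ = λ/μ = 5.0934/9.2025 = 0.5535
Wq = ρ/(μ−λ) = 0.5535/(9.2025−5.0934) = 0.13470 hr
In minutes: 0.13470·60 = 8.082 min

Final: 8.082 min


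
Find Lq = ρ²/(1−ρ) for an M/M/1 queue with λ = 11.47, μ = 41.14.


ρ = 11.47/41.14 = 0.2788
Lq = ρ²/(1−ρ) = 0.07773/0.7212 = 0.1078

Final: 0.1078


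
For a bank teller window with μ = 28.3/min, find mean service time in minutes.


Mean service time = 1/μ = 1/28.3 minute = 0.03534 minute
In minutes: 0.03534 × 1 = 0.03534 min

Final: 0.03534 min


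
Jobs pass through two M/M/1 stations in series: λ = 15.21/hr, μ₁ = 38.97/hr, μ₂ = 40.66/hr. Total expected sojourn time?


Each node sees arrival rate λ = 15.21/hr (tandem ⇒ throughput preserved).
W₁ = 1/(μ₁−λ) = 1/(38.97−15.21) = 0.04209 hr
W₂ = 1/(μ₂−λ) = 1/(40.66−15.21) = 0.03929 hr
W_total = W₁ + W₂ = 0.04209 + 0.03929 = 0.08138 hr

Final: 0.08138 hr


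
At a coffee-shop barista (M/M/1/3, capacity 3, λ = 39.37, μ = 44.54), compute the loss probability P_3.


ρ = λ/μ = 39.37/44.54 = 0.8839
P_K = (1−ρ)ρ^K/(1−ρ^(K+1)) = (0.1161·0.690630)/(1 − 0.610465)
= 0.080165/0.389535 = 0.205797

Final: 0.205797


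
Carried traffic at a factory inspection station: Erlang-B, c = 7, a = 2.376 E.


B(7,2.376) = 0.007906 (Erlang-B)
Carried load = a(1 − B) = 2.376·(1 − 0.007906) = 2.376·0.992094 = 2.3572 E

Final: 2.3572 Erlangs


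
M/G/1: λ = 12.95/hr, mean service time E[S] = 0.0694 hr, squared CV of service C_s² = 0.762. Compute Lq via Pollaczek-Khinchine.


ρ = λ·E[S] = 12.95·0.0694 = 0.8987
Lq = ρ²(1+C_s²)/(2(1−ρ)) = 0.8077·(1+0.762)/(2·0.1013)
= 0.8077·1.7620/0.2025 = 7.02674

Final: 7.02674


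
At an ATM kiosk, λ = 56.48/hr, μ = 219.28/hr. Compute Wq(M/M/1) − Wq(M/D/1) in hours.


ρ = 56.48/219.28 = 0.2576
Wq(M/M/1) = ρ/(μ−λ) = 0.2576/162.80 = 0.001582 hr
Wq(M/D/1) = ρ/(2(μ−λ)) = 0.0007911 hr
Savings = 0.001582 − 0.0007911 = 0.0007911 hr

Final: 0.0007911 hr


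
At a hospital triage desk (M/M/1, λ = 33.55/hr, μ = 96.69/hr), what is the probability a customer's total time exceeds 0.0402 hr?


W ~ Exponential(μ−λ) for M/M/1.
μ − λ = 96.69 − 33.55 = 63.1400
P(W > t) = e^{−(μ−λ)t} = e^{−2.5382} = 0.079006

Final: 0.079006


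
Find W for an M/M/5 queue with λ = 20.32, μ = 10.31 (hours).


a = 1.9709; ρ = 0.3942; P₀ = 0.138372
Lq = P₀·a^c·ρ/(c!(1−ρ)²) = 0.03683
Wq = Lq/λ = 0.03683/20.32 = 0.001812 hr
W = Wq + 1/μ = 0.001812 + 0.09699 = 0.09881 hr

Final: 0.09881 hr


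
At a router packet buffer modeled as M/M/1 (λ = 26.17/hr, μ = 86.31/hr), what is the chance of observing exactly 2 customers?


ρ = 26.17/86.31 = 0.3032
P_n = (1−ρ)·ρ^n = (1 − 0.3032)·0.3032^2 = 0.6968·0.091936 = 0.064060

Final: 0.064060


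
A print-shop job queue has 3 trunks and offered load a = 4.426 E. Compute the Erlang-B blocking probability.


B(c,a) = (a^c/c!) / Σ_{k=0}^{c} a^k/k!
a^3/3! = 14.450503
Σ terms (k=0..3): 1.00000 + 4.42600 + 9.79474 + 14.45050 = 29.671241
B = 14.450503/29.671241 = 0.487021

Final: 0.487021


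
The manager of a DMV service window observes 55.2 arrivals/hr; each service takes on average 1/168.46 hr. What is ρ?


ρ = λ/μ = 55.2/168.46 = 0.3277

Final: 0.3277


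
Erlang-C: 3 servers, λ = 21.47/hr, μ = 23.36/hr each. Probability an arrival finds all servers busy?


a = λ/μ = 0.9191; ρ = a/3 = 0.3064
P₀ = 0.395568 (from M/M/c formula)
C(c,a) = [a^c/(c!(1−ρ))]·P₀ = [0.77639/(6·0.6936)]·0.395568
= 0.18655·0.395568 = 0.073793

Final: 0.073793


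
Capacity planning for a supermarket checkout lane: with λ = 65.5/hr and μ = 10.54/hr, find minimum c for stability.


Stability requires cμ > λ ⇔ c > λ/μ.
λ/μ = 65.5/10.54 = 6.2144
Minimum integer c = ⌊6.2144⌋ + 1 = 7
Check: 7·10.54 = 73.78 > 65.5, while 6·10.54 = 63.24 ≤ 65.5

Final: 7 servers


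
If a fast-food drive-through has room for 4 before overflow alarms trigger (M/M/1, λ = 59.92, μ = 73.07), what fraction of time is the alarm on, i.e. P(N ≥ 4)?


ρ = 59.92/73.07 = 0.8200
P(N ≥ n) = ρ^n = 0.8200^4 = 0.452200

Final: 0.452200


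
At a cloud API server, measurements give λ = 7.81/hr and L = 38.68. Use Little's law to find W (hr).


W = L/λ = 38.68/7.81 = 4.9526 hr

Final: 4.9526 hr


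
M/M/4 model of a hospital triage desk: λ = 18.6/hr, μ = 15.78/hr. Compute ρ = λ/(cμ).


ρ = λ/(cμ) = 18.6/(4·15.78) = 18.6/63.12 = 0.2947

Final: 0.2947


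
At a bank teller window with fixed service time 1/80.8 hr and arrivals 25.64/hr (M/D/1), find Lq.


ρ = 25.64/80.8 = 0.3173
M/D/1: Lq = ρ²/(2(1−ρ)) = 0.1007/(2·0.6827) = 0.07375

Final: 0.07375


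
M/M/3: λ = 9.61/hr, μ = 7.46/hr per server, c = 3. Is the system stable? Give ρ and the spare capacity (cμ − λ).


Total capacity cμ = 3·7.46 = 22.38/hr
ρ = λ/(cμ) = 9.61/22.38 = 0.4294
Stable ⇔ ρ < 1: YES
Spare capacity = cμ − λ = 22.38 − 9.61 = 12.77/hr

Final: ρ = 0.4294; stable; margin = 12.77/hr


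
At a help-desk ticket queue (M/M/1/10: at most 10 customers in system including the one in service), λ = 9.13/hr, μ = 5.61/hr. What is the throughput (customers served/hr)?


ρ = 1.6275; P_K = (1−ρ)ρ^10/(1−ρ^11) = 0.387368
λ_eff = λ(1 − P_K) = 9.13·(1 − 0.387368) = 9.13·0.612632 = 5.5933 /hr

Final: 5.5933 /hr


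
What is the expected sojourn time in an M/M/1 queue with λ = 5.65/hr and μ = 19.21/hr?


W = 1/(μ−λ) = 1/(19.21 − 5.65) = 1/13.56 = 0.07375 hr

Final: 0.07375 hr


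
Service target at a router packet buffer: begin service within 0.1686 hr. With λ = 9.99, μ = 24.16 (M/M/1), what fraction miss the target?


ρ = 9.99/24.16 = 0.4135
P(Wq > t) = ρ·e^{−(μ−λ)t} = 0.4135·e^{−2.3891}
= 0.4135·0.091716 = 0.037924

Final: 0.037924


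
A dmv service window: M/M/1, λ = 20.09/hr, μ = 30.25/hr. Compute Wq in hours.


ρ = 20.09/30.25 = 0.6641
Wq = ρ/(μ−λ) = 0.6641/(30.25 − 20.09) = 0.6641/10.16 = 0.06537 hr

Final: 0.06537 hr


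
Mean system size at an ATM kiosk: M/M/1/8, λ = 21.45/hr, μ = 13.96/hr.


ρ = 21.45/13.96 = 1.5365
L = ρ[1 − (K+1)ρ^K + Kρ^(K+1)] / [(1−ρ)(1−ρ^(K+1))]
Numerator: 1.5365·(1 − 9·31.069554 + 8·47.739394) = 158.707203
Denominator: (-0.5365)·(-46.739394) = 25.077225
L = 158.707203/25.077225 = 6.3287

Final: 6.3287


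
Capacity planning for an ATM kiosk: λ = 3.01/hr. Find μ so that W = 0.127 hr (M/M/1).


W = 1/(μ−λ) ⇒ μ − λ = 1/W = 1/0.127 = 7.8740
μ = λ + 1/W = 3.01 + 7.8740 = 10.8840 per hr

Final: 10.8840 /hr


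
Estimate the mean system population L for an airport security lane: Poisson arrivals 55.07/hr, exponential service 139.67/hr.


ρ = λ/μ = 55.07/139.67 = 0.3943
L = ρ/(1−ρ) = 0.3943/(1 − 0.3943) = 0.3943/0.6057 = 0.6509

Final: 0.6509


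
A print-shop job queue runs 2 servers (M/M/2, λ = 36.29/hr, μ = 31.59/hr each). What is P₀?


a = λ/μ = 36.29/31.59 = 1.1488; ρ = a/c = 0.5744
Σ_{k=0}^{1} a^k/k! (terms k=0..1) = 1.00000 + 1.14878 = 2.14878
Tail: a^2/(2!(1−ρ)) = 1.31970/(2·0.4256) = 1.55036
P₀ = 1/(2.14878 + 1.55036) = 1/3.69914 = 0.270333

Final: 0.270333


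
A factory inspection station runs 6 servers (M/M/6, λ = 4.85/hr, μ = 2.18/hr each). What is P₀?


a = λ/μ = 4.85/2.18 = 2.2248; ρ = a/c = 0.3708
Σ_{k=0}^{5} a^k/k! (terms k=0..5) = 1.00000 + 2.22477 + 2.47480 + 1.83529 + 1.02077 + 0.45420 = 9.00983
Tail: a^6/(6!(1−ρ)) = 121.25830/(720·0.6292) = 0.26766
P₀ = 1/(9.00983 + 0.26766) = 1/9.27750 = 0.107788

Final: 0.107788


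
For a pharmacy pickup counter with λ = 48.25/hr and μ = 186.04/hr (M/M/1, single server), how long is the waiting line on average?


ρ = 48.25/186.04 = 0.2594
Lq = ρ²/(1−ρ) = 0.06726/0.7406 = 0.09082

Final: 0.09082


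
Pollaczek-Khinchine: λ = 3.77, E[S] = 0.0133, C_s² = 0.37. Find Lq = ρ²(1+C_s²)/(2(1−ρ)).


ρ = λ·E[S] = 3.77·0.0133 = 0.05014
Lq = ρ²(1+C_s²)/(2(1−ρ)) = 0.002514·(1+0.37)/(2·0.9499)
= 0.002514·1.3700/1.8997 = 0.001813

Final: 0.001813


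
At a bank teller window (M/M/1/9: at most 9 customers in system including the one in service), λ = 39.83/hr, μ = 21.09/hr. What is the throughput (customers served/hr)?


ρ = 1.8886; P_K = (1−ρ)ρ^9/(1−ρ^10) = 0.471316
λ_eff = λ(1 − P_K) = 39.83·(1 − 0.471316) = 39.83·0.528684 = 21.0575 /hr

Final: 21.0575 /hr


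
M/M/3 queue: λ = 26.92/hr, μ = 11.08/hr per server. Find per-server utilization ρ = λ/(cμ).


ρ = λ/(cμ) = 26.92/(3·11.08) = 26.92/33.24 = 0.8099

Final: 0.8099


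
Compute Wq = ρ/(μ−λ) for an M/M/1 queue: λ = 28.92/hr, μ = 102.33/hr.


ρ = 28.92/102.33 = 0.2826
Wq = ρ/(μ−λ) = 0.2826/(102.33 − 28.92) = 0.2826/73.41 = 0.003850 hr

Final: 0.003850 hr


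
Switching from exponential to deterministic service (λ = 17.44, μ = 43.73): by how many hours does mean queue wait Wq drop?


ρ = 17.44/43.73 = 0.3988
Wq(M/M/1) = ρ/(μ−λ) = 0.3988/26.29 = 0.01517 hr
Wq(M/D/1) = ρ/(2(μ−λ)) = 0.007585 hr
Savings = 0.01517 − 0.007585 = 0.007585 hr

Final: 0.007585 hr


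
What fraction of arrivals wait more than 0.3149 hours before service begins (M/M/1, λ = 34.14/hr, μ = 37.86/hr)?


ρ = 34.14/37.86 = 0.9017
P(Wq > t) = ρ·e^{−(μ−λ)t} = 0.9017·e^{−1.1714}
= 0.9017·0.309924 = 0.279472

Final: 0.279472


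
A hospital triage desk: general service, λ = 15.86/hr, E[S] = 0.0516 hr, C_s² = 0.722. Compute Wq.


ρ = λ·E[S] = 15.86·0.0516 = 0.8184
E[S²] = E[S]²(1+C_s²) = 0.0516²·(1+0.722) = 0.004585
Wq = λ·E[S²]/(2(1−ρ)) = 15.86·0.004585/(2·0.1816) = 0.20019 hr

Final: 0.20019 hr


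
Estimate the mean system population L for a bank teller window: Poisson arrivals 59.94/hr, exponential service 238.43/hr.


ρ = λ/μ = 59.94/238.43 = 0.2514
L = ρ/(1−ρ) = 0.2514/(1 − 0.2514) = 0.2514/0.7486 = 0.3358

Final: 0.3358


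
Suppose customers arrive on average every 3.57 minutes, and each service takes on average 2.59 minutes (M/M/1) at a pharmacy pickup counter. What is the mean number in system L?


λ = 60/3.57 = 16.8067 /hr
μ = 60/2.59 = 23.1660 /hr
ρ = λ/μ = 16.8067/23.1660 = 0.7255
L = ρ/(1−ρ) = 0.7255/0.2745 = 2.6429

Final: 2.6429


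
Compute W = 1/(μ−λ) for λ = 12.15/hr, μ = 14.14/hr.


W = 1/(μ−λ) = 1/(14.14 − 12.15) = 1/1.99 = 0.5025 hr

Final: 0.5025 hr


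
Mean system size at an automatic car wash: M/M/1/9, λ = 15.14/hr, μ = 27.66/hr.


ρ = 15.14/27.66 = 0.5474
L = ρ[1 − (K+1)ρ^K + Kρ^(K+1)] / [(1−ρ)(1−ρ^(K+1))]
Numerator: 0.5474·(1 − 10·0.004410 + 9·0.002414) = 0.535113
Denominator: (0.4526)·(0.997586) = 0.451547
L = 0.535113/0.451547 = 1.1851

Final: 1.1851


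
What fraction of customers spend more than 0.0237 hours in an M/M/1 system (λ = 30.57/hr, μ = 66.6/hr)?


W ~ Exponential(μ−λ) for M/M/1.
μ − λ = 66.6 − 30.57 = 36.0300
P(W > t) = e^{−(μ−λ)t} = e^{−0.8539} = 0.425747

Final: 0.425747


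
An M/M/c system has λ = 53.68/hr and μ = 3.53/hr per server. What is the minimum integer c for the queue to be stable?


Stability requires cμ > λ ⇔ c > λ/μ.
λ/μ = 53.68/3.53 = 15.2068
Minimum integer c = ⌊15.2068⌋ + 1 = 16
Check: 16·3.53 = 56.48 > 53.68, while 15·3.53 = 52.95 ≤ 53.68

Final: 16 servers


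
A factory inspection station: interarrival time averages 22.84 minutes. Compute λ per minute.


λ = 1/(interarrival time) in consistent units.
1 minute = 1 min, so λ = 1/22.84 = 0.04378 per minute

Final: 0.04378 /min


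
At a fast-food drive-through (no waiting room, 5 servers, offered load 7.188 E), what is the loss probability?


B(c,a) = (a^c/c!) / Σ_{k=0}^{c} a^k/k!
a^5/5! = 159.903915
Σ terms (k=0..5): 1.00000 + 7.18800 + 25.83367 + 61.89748 + 111.22977 + 159.90391 = 367.052833
B = 159.903915/367.052833 = 0.435643

Final: 0.435643


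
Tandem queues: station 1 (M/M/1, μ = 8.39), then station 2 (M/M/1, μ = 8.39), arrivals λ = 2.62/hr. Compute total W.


Each node sees arrival rate λ = 2.62/hr (tandem ⇒ throughput preserved).
W₁ = 1/(μ₁−λ) = 1/(8.39−2.62) = 0.17331 hr
W₂ = 1/(μ₂−λ) = 1/(8.39−2.62) = 0.17331 hr
W_total = W₁ + W₂ = 0.17331 + 0.17331 = 0.34662 hr

Final: 0.34662 hr


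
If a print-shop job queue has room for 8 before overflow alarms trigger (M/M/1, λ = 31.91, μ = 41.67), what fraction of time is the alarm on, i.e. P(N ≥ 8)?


ρ = 31.91/41.67 = 0.7658
P(N ≥ n) = ρ^n = 0.7658^8 = 0.118257

Final: 0.118257


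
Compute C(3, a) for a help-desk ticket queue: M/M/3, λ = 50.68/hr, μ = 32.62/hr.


a = λ/μ = 1.5536; ρ = a/3 = 0.5179
P₀ = 0.197746 (from M/M/c formula)
C(c,a) = [a^c/(c!(1−ρ))]·P₀ = [3.75023/(6·0.4821)]·0.197746
= 1.29644·0.197746 = 0.256366

Final: 0.256366


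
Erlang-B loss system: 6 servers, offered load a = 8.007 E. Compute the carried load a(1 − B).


B(6,8.007) = 0.390133 (Erlang-B)
Carried load = a(1 − B) = 8.007·(1 − 0.390133) = 8.007·0.609867 = 4.8832 E

Final: 4.8832 Erlangs


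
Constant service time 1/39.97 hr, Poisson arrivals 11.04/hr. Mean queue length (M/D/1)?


ρ = 11.04/39.97 = 0.2762
M/D/1: Lq = ρ²/(2(1−ρ)) = 0.07629/(2·0.7238) = 0.05270

Final: 0.05270


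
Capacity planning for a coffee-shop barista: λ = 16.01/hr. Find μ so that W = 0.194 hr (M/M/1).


W = 1/(μ−λ) ⇒ μ − λ = 1/W = 1/0.194 = 5.1546
μ = λ + 1/W = 16.01 + 5.1546 = 21.1646 per hr

Final: 21.1646 /hr


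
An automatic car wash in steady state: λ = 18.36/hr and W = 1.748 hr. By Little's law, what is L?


L = λW = 18.36·1.748 = 32.0933

Final: 32.0933


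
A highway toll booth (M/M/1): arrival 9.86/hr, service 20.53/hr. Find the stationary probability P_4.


ρ = 9.86/20.53 = 0.4803
P_n = (1−ρ)·ρ^n = (1 − 0.4803)·0.4803^4 = 0.5197·0.053205 = 0.027652

Final: 0.027652


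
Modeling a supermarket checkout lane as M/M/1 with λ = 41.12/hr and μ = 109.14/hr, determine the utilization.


ρ = λ/μ = 41.12/109.14 = 0.3768

Final: 0.3768


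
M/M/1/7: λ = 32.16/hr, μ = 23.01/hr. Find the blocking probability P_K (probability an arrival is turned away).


ρ = λ/μ = 32.16/23.01 = 1.3977
P_K = (1−ρ)ρ^K/(1−ρ^(K+1)) = (-0.3977·10.418278)/(1 − 14.561140)
= -4.142862/-13.561140 = 0.305495

Final: 0.305495


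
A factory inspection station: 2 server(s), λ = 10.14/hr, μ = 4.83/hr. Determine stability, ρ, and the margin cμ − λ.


Total capacity cμ = 2·4.83 = 9.66/hr
ρ = λ/(cμ) = 10.14/9.66 = 1.0497
Stable ⇔ ρ < 1: NO
Spare capacity = cμ − λ = 9.66 − 10.14 = -0.48/hr

Final: ρ = 1.0497; unstable; margin = -0.48/hr


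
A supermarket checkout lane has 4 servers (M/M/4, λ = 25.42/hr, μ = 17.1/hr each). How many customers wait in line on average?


a = λ/μ = 1.4865; ρ = a/4 = 0.3716
P₀ = 0.224075
Lq = P₀·a^c·ρ / (c!·(1−ρ)²) = 0.224075·4.88335·0.3716/(24·0.39484)
= 0.04291

Final: 0.04291


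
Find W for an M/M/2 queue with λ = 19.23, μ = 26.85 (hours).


a = 0.7162; ρ = 0.3581; P₀ = 0.472645
Lq = P₀·a^c·ρ/(c!(1−ρ)²) = 0.10535
Wq = Lq/λ = 0.10535/19.23 = 0.005479 hr
W = Wq + 1/μ = 0.005479 + 0.03724 = 0.04272 hr

Final: 0.04272 hr


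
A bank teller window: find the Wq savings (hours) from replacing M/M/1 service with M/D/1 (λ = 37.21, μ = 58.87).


ρ = 37.21/58.87 = 0.6321
Wq(M/M/1) = ρ/(μ−λ) = 0.6321/21.66 = 0.02918 hr
Wq(M/D/1) = ρ/(2(μ−λ)) = 0.01459 hr
Savings = 0.02918 − 0.01459 = 0.01459 hr

Final: 0.01459 hr


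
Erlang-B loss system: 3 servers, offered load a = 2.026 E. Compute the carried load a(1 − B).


B(3,2.026) = 0.214409 (Erlang-B)
Carried load = a(1 − B) = 2.026·(1 − 0.214409) = 2.026·0.785591 = 1.5916 E

Final: 1.5916 Erlangs


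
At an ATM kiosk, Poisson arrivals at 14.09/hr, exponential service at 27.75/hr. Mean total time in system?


W = 1/(μ−λ) = 1/(27.75 − 14.09) = 1/13.66 = 0.07321 hr

Final: 0.07321 hr


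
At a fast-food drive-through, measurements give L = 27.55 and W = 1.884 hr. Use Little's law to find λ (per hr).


λ = L/W = 27.55/1.884 = 14.6231 /hr

Final: 14.6231 /hr


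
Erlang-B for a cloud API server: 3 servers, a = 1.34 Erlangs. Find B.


B(c,a) = (a^c/c!) / Σ_{k=0}^{c} a^k/k!
a^3/3! = 0.401017
Σ terms (k=0..3): 1.00000 + 1.34000 + 0.89780 + 0.40102 = 3.638817
B = 0.401017/3.638817 = 0.110205

Final: 0.110205


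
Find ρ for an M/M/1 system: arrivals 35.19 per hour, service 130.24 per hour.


ρ = λ/μ = 35.19/130.24 = 0.2702

Final: 0.2702


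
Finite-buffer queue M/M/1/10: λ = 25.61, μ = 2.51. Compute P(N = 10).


ρ = λ/μ = 25.61/2.51 = 10.2032
P_K = (1−ρ)ρ^K/(1−ρ^(K+1)) = (-9.2032·12228088405.120703)/(1 − 124765475719.179764)
= -112537387314.059067/-124765475718.179764 = 0.901991

Final: 0.901991


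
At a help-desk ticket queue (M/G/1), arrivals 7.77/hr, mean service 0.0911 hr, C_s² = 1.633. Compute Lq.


ρ = λ·E[S] = 7.77·0.0911 = 0.7078
Lq = ρ²(1+C_s²)/(2(1−ρ)) = 0.5010·(1+1.633)/(2·0.2922)
= 0.5010·2.6330/0.5843 = 2.25782

Final: 2.25782


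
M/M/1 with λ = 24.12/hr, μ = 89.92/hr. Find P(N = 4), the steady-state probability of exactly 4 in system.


ρ = 24.12/89.92 = 0.2682
P_n = (1−ρ)·ρ^n = (1 − 0.2682)·0.2682^4 = 0.7318·0.005177 = 0.003788

Final: 0.003788


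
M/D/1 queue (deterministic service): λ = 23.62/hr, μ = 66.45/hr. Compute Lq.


ρ = 23.62/66.45 = 0.3555
M/D/1: Lq = ρ²/(2(1−ρ)) = 0.1263/(2·0.6445) = 0.09801

Final: 0.09801


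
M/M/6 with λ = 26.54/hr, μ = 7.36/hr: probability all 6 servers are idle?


a = λ/μ = 26.54/7.36 = 3.6060; ρ = a/c = 0.6010
Σ_{k=0}^{5} a^k/k! (terms k=0..5) = 1.00000 + 3.60598 + 6.50154 + 7.81480 + 7.04500 + 5.08083 = 31.04815
Tail: a^6/(6!(1−ρ)) = 2198.56153/(720·0.3990) = 7.65296
P₀ = 1/(31.04815 + 7.65296) = 1/38.70111 = 0.025839

Final: 0.025839


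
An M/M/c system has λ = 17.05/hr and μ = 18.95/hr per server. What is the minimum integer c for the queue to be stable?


Stability requires cμ > λ ⇔ c > λ/μ.
λ/μ = 17.05/18.95 = 0.8997
Minimum integer c = ⌊0.8997⌋ + 1 = 1
Check: 1·18.95 = 18.95 > 17.05, while 0·18.95 = 0.00 ≤ 17.05

Final: 1 servers


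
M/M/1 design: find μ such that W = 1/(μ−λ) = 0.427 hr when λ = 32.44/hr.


W = 1/(μ−λ) ⇒ μ − λ = 1/W = 1/0.427 = 2.3419
μ = λ + 1/W = 32.44 + 2.3419 = 34.7819 per hr

Final: 34.7819 /hr


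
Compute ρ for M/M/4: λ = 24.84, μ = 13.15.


ρ = λ/(cμ) = 24.84/(4·13.15) = 24.84/52.60 = 0.4722

Final: 0.4722


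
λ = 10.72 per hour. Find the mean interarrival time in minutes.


Mean interarrival time = 1/λ = 1/10.72 hour = 0.09328 hour
In minutes: 0.09328 × 60 = 5.5970 min

Final: 5.5970 min


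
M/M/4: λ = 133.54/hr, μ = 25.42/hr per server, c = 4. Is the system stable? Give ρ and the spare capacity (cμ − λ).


Total capacity cμ = 4·25.42 = 101.68/hr
ρ = λ/(cμ) = 133.54/101.68 = 1.3133
Stable ⇔ ρ < 1: NO
Spare capacity = cμ − λ = 101.68 − 133.54 = -31.86/hr

Final: ρ = 1.3133; unstable; margin = -31.86/hr


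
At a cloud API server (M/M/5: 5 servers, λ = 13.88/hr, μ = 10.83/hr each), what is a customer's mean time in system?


a = 1.2816; ρ = 0.2563; P₀ = 0.277398
Lq = P₀·a^c·ρ/(c!(1−ρ)²) = 0.003705
Wq = Lq/λ = 0.003705/13.88 = 0.0002669 hr
W = Wq + 1/μ = 0.0002669 + 0.09234 = 0.09260 hr

Final: 0.09260 hr


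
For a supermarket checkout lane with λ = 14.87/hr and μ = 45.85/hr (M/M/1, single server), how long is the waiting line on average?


ρ = 14.87/45.85 = 0.3243
Lq = ρ²/(1−ρ) = 0.1052/0.6757 = 0.1557

Final: 0.1557


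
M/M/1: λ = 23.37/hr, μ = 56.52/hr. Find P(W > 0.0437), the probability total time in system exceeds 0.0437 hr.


W ~ Exponential(μ−λ) for M/M/1.
μ − λ = 56.52 − 23.37 = 33.1500
P(W > t) = e^{−(μ−λ)t} = e^{−1.4487} = 0.234886

Final: 0.234886


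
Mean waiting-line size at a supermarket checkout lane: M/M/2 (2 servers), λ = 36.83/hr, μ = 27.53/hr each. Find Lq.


a = λ/μ = 1.3378; ρ = a/2 = 0.6689
P₀ = 0.198389
Lq = P₀·a^c·ρ / (c!·(1−ρ)²) = 0.198389·1.78974·0.6689/(2·0.10962)
= 1.08329

Final: 1.08329


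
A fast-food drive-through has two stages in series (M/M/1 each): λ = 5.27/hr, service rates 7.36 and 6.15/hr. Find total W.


Each node sees arrival rate λ = 5.27/hr (tandem ⇒ throughput preserved).
W₁ = 1/(μ₁−λ) = 1/(7.36−5.27) = 0.47847 hr
W₂ = 1/(μ₂−λ) = 1/(6.15−5.27) = 1.13636 hr
W_total = W₁ + W₂ = 0.47847 + 1.13636 = 1.61483 hr

Final: 1.61483 hr


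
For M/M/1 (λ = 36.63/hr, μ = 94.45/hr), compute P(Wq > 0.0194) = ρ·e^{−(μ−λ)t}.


ρ = 36.63/94.45 = 0.3878
P(Wq > t) = ρ·e^{−(μ−λ)t} = 0.3878·e^{−1.1217}
= 0.3878·0.325723 = 0.126323

Final: 0.126323


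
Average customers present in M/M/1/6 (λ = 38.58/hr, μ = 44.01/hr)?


ρ = 38.58/44.01 = 0.8766
L = ρ[1 − (K+1)ρ^K + Kρ^(K+1)] / [(1−ρ)(1−ρ^(K+1))]
Numerator: 0.8766·(1 − 7·0.453801 + 6·0.397810) = 0.184315
Denominator: (0.1234)·(0.602190) = 0.074299
L = 0.184315/0.074299 = 2.4807

Final: 2.4807


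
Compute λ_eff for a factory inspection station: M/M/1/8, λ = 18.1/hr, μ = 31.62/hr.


ρ = 0.5724; P_K = (1−ρ)ρ^8/(1−ρ^9) = 0.004962
λ_eff = λ(1 − P_K) = 18.1·(1 − 0.004962) = 18.1·0.995038 = 18.0102 /hr

Final: 18.0102 /hr


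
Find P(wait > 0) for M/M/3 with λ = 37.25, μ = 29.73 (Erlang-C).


a = λ/μ = 1.2529; ρ = a/3 = 0.4176
P₀ = 0.277715 (from M/M/c formula)
C(c,a) = [a^c/(c!(1−ρ))]·P₀ = [1.96695/(6·0.5824)]·0.277715
= 0.56293·0.277715 = 0.156335

Final: 0.156335


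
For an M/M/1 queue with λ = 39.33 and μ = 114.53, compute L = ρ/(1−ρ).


ρ = λ/μ = 39.33/114.53 = 0.3434
L = ρ/(1−ρ) = 0.3434/(1 − 0.3434) = 0.3434/0.6566 = 0.5230

Final: 0.5230


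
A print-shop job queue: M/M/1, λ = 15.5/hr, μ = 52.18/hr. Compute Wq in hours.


ρ = 15.5/52.18 = 0.2970
Wq = ρ/(μ−λ) = 0.2970/(52.18 − 15.5) = 0.2970/36.68 = 0.008098 hr

Final: 0.008098 hr


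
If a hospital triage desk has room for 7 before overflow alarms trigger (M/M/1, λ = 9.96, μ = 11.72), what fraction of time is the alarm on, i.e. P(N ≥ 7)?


ρ = 9.96/11.72 = 0.8498
P(N ≥ n) = ρ^n = 0.8498^7 = 0.320127

Final: 0.320127


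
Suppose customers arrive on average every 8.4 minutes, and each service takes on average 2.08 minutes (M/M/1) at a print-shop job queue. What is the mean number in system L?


λ = 60/8.4 = 7.1429 /hr
μ = 60/2.08 = 28.8462 /hr
ρ = λ/μ = 7.1429/28.8462 = 0.2476
L = ρ/(1−ρ) = 0.2476/0.7524 = 0.3291

Final: 0.3291


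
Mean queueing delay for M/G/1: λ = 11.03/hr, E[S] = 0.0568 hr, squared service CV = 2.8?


ρ = λ·E[S] = 11.03·0.0568 = 0.6265
E[S²] = E[S]²(1+C_s²) = 0.0568²·(1+2.8) = 0.012260
Wq = λ·E[S²]/(2(1−ρ)) = 11.03·0.012260/(2·0.3735) = 0.18103 hr

Final: 0.18103 hr


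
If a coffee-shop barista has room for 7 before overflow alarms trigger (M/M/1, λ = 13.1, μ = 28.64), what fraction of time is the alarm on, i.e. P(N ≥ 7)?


ρ = 13.1/28.64 = 0.4574
P(N ≥ n) = ρ^n = 0.4574^7 = 0.004189

Final: 0.004189


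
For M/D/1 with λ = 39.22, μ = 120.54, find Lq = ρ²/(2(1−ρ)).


ρ = 39.22/120.54 = 0.3254
M/D/1: Lq = ρ²/(2(1−ρ)) = 0.1059/(2·0.6746) = 0.07846

Final: 0.07846


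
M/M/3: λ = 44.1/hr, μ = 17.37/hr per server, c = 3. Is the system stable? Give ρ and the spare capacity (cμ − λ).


Total capacity cμ = 3·17.37 = 52.11/hr
ρ = λ/(cμ) = 44.1/52.11 = 0.8463
Stable ⇔ ρ < 1: YES
Spare capacity = cμ − λ = 52.11 − 44.1 = 8.01/hr

Final: ρ = 0.8463; stable; margin = 8.01/hr


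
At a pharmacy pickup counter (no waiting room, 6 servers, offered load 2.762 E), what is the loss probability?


B(c,a) = (a^c/c!) / Σ_{k=0}^{c} a^k/k!
a^6/6! = 0.616609
Σ terms (k=0..6): 1.00000 + 2.76200 + 3.81432 + 3.51172 + 2.42484 + 1.33948 + 0.61661 = 15.468974
B = 0.616609/15.468974 = 0.039861

Final: 0.039861


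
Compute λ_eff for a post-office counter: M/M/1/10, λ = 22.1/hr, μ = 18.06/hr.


ρ = 1.2237; P_K = (1−ρ)ρ^10/(1−ρ^11) = 0.205062
λ_eff = λ(1 − P_K) = 22.1·(1 − 0.205062) = 22.1·0.794938 = 17.5681 /hr

Final: 17.5681 /hr


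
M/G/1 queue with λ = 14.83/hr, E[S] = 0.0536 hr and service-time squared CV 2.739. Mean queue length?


ρ = λ·E[S] = 14.83·0.0536 = 0.7949
Lq = ρ²(1+C_s²)/(2(1−ρ)) = 0.6318·(1+2.739)/(2·0.2051)
= 0.6318·3.7390/0.4102 = 5.75899

Final: 5.75899


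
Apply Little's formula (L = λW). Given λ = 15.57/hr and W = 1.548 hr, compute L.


L = λW = 15.57·1.548 = 24.1024

Final: 24.1024


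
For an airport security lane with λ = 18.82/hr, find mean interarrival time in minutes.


Mean interarrival time = 1/λ = 1/18.82 hour = 0.05313 hour
In minutes: 0.05313 × 60 = 3.1881 min

Final: 3.1881 min


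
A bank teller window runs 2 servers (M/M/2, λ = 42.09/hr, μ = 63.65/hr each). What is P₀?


a = λ/μ = 42.09/63.65 = 0.6613; ρ = a/c = 0.3306
Σ_{k=0}^{1} a^k/k! (terms k=0..1) = 1.00000 + 0.66127 = 1.66127
Tail: a^2/(2!(1−ρ)) = 0.43728/(2·0.6694) = 0.32664
P₀ = 1/(1.66127 + 0.32664) = 1/1.98791 = 0.503040

Final: 0.503040


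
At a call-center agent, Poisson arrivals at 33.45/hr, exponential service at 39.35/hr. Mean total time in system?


W = 1/(μ−λ) = 1/(39.35 − 33.45) = 1/5.90 = 0.1695 hr

Final: 0.1695 hr


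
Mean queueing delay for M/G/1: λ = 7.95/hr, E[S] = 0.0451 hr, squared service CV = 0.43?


ρ = λ·E[S] = 7.95·0.0451 = 0.3585
E[S²] = E[S]²(1+C_s²) = 0.0451²·(1+0.43) = 0.002909
Wq = λ·E[S²]/(2(1−ρ)) = 7.95·0.002909/(2·0.6415) = 0.01802 hr

Final: 0.01802 hr


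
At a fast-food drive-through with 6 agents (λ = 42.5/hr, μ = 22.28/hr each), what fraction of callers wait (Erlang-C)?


a = λ/μ = 1.9075; ρ = a/6 = 0.3179
P₀ = 0.148281 (from M/M/c formula)
C(c,a) = [a^c/(c!(1−ρ))]·P₀ = [48.17730/(720·0.6821)]·0.148281
= 0.09810·0.148281 = 0.014547

Final: 0.014547


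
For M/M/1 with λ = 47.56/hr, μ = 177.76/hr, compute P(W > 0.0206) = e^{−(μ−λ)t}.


W ~ Exponential(μ−λ) for M/M/1.
μ − λ = 177.76 − 47.56 = 130.2000
P(W > t) = e^{−(μ−λ)t} = e^{−2.6821} = 0.068418

Final: 0.068418


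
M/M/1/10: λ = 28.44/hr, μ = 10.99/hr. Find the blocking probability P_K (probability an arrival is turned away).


ρ = λ/μ = 28.44/10.99 = 2.5878
P_K = (1−ρ)ρ^K/(1−ρ^(K+1)) = (-1.5878·13468.492735)/(1 − 34853.861089)
= -21385.368355/-34852.861089 = 0.613590

Final: 0.613590


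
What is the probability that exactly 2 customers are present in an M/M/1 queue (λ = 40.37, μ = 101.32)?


ρ = 40.37/101.32 = 0.3984
P_n = (1−ρ)·ρ^n = (1 − 0.3984)·0.3984^2 = 0.6016·0.158755 = 0.095501

Final: 0.095501
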